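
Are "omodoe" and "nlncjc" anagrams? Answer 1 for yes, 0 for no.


Strings: "omodoe", "nlncjc"
Sorted first:  demooo
Sorted second: ccjlnn
Differ at position 0: 'd' vs 'c' => not anagrams

0


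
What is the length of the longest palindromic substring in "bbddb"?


Input: "bbddb"
Checking substrings for palindromes:
  [1:5] "bddb" (len 4) => palindrome
  [0:2] "bb" (len 2) => palindrome
  [2:4] "dd" (len 2) => palindrome
Longest palindromic substring: "bddb" with length 4

4


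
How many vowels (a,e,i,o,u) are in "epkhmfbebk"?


Input: epkhmfbebk
Checking each character:
  'e' at position 0: vowel (running total: 1)
  'p' at position 1: consonant
  'k' at position 2: consonant
  'h' at position 3: consonant
  'm' at position 4: consonant
  'f' at position 5: consonant
  'b' at position 6: consonant
  'e' at position 7: vowel (running total: 2)
  'b' at position 8: consonant
  'k' at position 9: consonant
Total vowels: 2

2


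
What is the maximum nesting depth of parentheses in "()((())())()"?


Input: "()((())())()"
Tracking depth:
  Position 0 '(': depth becomes 1
  Position 1 ')': depth becomes 0
  Position 2 '(': depth becomes 1
  Position 3 '(': depth becomes 2
  Position 4 '(': depth becomes 3
  Position 5 ')': depth becomes 2
  Position 6 ')': depth becomes 1
  Position 7 '(': depth becomes 2
  Position 8 ')': depth becomes 1
  Position 9 ')': depth becomes 0
  Position 10 '(': depth becomes 1
  Position 11 ')': depth becomes 0
Maximum depth reached: 3

3


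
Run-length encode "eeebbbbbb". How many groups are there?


Input: eeebbbbbb
Scanning for consecutive runs:
  Group 1: 'e' x 3 (positions 0-2)
  Group 2: 'b' x 6 (positions 3-8)
Total groups: 2

2


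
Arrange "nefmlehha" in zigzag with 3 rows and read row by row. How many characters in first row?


Zigzag "nefmlehha" into 3 rows:
Placing characters:
  'n' => row 0
  'e' => row 1
  'f' => row 2
  'm' => row 1
  'l' => row 0
  'e' => row 1
  'h' => row 2
  'h' => row 1
  'a' => row 0
Rows:
  Row 0: "nla"
  Row 1: "emeh"
  Row 2: "fh"
First row length: 3

3


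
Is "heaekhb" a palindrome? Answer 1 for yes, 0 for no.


Input: heaekhb
Reversed: bhkeaeh
  Compare pos 0 ('h') with pos 6 ('b'): MISMATCH
  Compare pos 1 ('e') with pos 5 ('h'): MISMATCH
  Compare pos 2 ('a') with pos 4 ('k'): MISMATCH
Result: not a palindrome

0


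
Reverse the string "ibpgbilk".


Input: ibpgbilk
Reading characters right to left:
  Position 7: 'k'
  Position 6: 'l'
  Position 5: 'i'
  Position 4: 'b'
  Position 3: 'g'
  Position 2: 'p'
  Position 1: 'b'
  Position 0: 'i'
Reversed: klibgpbi

klibgpbi


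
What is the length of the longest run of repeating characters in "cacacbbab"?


Input: "cacacbbab"
Scanning for longest run:
  Position 1 ('a'): new char, reset run to 1
  Position 2 ('c'): new char, reset run to 1
  Position 3 ('a'): new char, reset run to 1
  Position 4 ('c'): new char, reset run to 1
  Position 5 ('b'): new char, reset run to 1
  Position 6 ('b'): continues run of 'b', length=2
  Position 7 ('a'): new char, reset run to 1
  Position 8 ('b'): new char, reset run to 1
Longest run: 'b' with length 2

2


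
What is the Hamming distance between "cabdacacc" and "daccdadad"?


Comparing "cabdacacc" and "daccdadad" position by position:
  Position 0: 'c' vs 'd' => differ
  Position 1: 'a' vs 'a' => same
  Position 2: 'b' vs 'c' => differ
  Position 3: 'd' vs 'c' => differ
  Position 4: 'a' vs 'd' => differ
  Position 5: 'c' vs 'a' => differ
  Position 6: 'a' vs 'd' => differ
  Position 7: 'c' vs 'a' => differ
  Position 8: 'c' vs 'd' => differ
Total differences (Hamming distance): 8

8


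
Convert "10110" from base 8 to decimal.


Input: "10110" in base 8
Positional expansion:
  Digit '1' (value 1) x 8^4 = 4096
  Digit '0' (value 0) x 8^3 = 0
  Digit '1' (value 1) x 8^2 = 64
  Digit '1' (value 1) x 8^1 = 8
  Digit '0' (value 0) x 8^0 = 0
Sum = 4168

4168


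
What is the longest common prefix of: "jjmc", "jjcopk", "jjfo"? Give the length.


Words: jjmc, jjcopk, jjfo
  Position 0: all 'j' => match
  Position 1: all 'j' => match
  Position 2: ('m', 'c', 'f') => mismatch, stop
LCP = "jj" (length 2)

2


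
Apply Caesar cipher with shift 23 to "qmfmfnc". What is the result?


Caesar cipher: shift "qmfmfnc" by 23
  'q' (pos 16) + 23 = pos 13 = 'n'
  'm' (pos 12) + 23 = pos 9 = 'j'
  'f' (pos 5) + 23 = pos 2 = 'c'
  'm' (pos 12) + 23 = pos 9 = 'j'
  'f' (pos 5) + 23 = pos 2 = 'c'
  'n' (pos 13) + 23 = pos 10 = 'k'
  'c' (pos 2) + 23 = pos 25 = 'z'
Result: njcjckz

njcjckz


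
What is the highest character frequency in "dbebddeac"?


Input: dbebddeac
Character counts:
  'a': 1
  'b': 2
  'c': 1
  'd': 3
  'e': 2
Maximum frequency: 3

3


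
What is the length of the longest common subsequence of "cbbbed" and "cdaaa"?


LCS of "cbbbed" and "cdaaa"
DP table:
           c    d    a    a    a
      0    0    0    0    0    0
  c   0    1    1    1    1    1
  b   0    1    1    1    1    1
  b   0    1    1    1    1    1
  b   0    1    1    1    1    1
  e   0    1    1    1    1    1
  d   0    1    2    2    2    2
LCS length = dp[6][5] = 2

2


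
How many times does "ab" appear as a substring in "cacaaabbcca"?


Searching for "ab" in "cacaaabbcca"
Scanning each position:
  Position 0: "ca" => no
  Position 1: "ac" => no
  Position 2: "ca" => no
  Position 3: "aa" => no
  Position 4: "aa" => no
  Position 5: "ab" => MATCH
  Position 6: "bb" => no
  Position 7: "bc" => no
  Position 8: "cc" => no
  Position 9: "ca" => no
Total occurrences: 1

1


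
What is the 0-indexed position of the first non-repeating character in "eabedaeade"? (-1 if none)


Input: eabedaeade
Character frequencies:
  'a': 3
  'b': 1
  'd': 2
  'e': 4
Scanning left to right for freq == 1:
  Position 0 ('e'): freq=4, skip
  Position 1 ('a'): freq=3, skip
  Position 2 ('b'): unique! => answer = 2

2


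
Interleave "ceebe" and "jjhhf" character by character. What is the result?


Interleaving "ceebe" and "jjhhf":
  Position 0: 'c' from first, 'j' from second => "cj"
  Position 1: 'e' from first, 'j' from second => "ej"
  Position 2: 'e' from first, 'h' from second => "eh"
  Position 3: 'b' from first, 'h' from second => "bh"
  Position 4: 'e' from first, 'f' from second => "ef"
Result: cjejehbhef

cjejehbhef


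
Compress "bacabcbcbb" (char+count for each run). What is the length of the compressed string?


Input: bacabcbcbb
Runs:
  'b' x 1 => "b1"
  'a' x 1 => "a1"
  'c' x 1 => "c1"
  'a' x 1 => "a1"
  'b' x 1 => "b1"
  'c' x 1 => "c1"
  'b' x 1 => "b1"
  'c' x 1 => "c1"
  'b' x 2 => "b2"
Compressed: "b1a1c1a1b1c1b1c1b2"
Compressed length: 18

18


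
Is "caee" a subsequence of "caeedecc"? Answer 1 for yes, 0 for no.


Check if "caee" is a subsequence of "caeedecc"
Greedy scan:
  Position 0 ('c'): matches sub[0] = 'c'
  Position 1 ('a'): matches sub[1] = 'a'
  Position 2 ('e'): matches sub[2] = 'e'
  Position 3 ('e'): matches sub[3] = 'e'
  Position 4 ('d'): no match needed
  Position 5 ('e'): no match needed
  Position 6 ('c'): no match needed
  Position 7 ('c'): no match needed
All 4 characters matched => is a subsequence

1


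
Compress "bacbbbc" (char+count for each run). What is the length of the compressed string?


Input: bacbbbc
Runs:
  'b' x 1 => "b1"
  'a' x 1 => "a1"
  'c' x 1 => "c1"
  'b' x 3 => "b3"
  'c' x 1 => "c1"
Compressed: "b1a1c1b3c1"
Compressed length: 10

10


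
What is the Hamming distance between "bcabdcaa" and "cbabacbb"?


Comparing "bcabdcaa" and "cbabacbb" position by position:
  Position 0: 'b' vs 'c' => differ
  Position 1: 'c' vs 'b' => differ
  Position 2: 'a' vs 'a' => same
  Position 3: 'b' vs 'b' => same
  Position 4: 'd' vs 'a' => differ
  Position 5: 'c' vs 'c' => same
  Position 6: 'a' vs 'b' => differ
  Position 7: 'a' vs 'b' => differ
Total differences (Hamming distance): 5

5


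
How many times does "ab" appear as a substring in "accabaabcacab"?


Searching for "ab" in "accabaabcacab"
Scanning each position:
  Position 0: "ac" => no
  Position 1: "cc" => no
  Position 2: "ca" => no
  Position 3: "ab" => MATCH
  Position 4: "ba" => no
  Position 5: "aa" => no
  Position 6: "ab" => MATCH
  Position 7: "bc" => no
  Position 8: "ca" => no
  Position 9: "ac" => no
  Position 10: "ca" => no
  Position 11: "ab" => MATCH
Total occurrences: 3

3


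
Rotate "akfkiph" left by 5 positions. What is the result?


Input: "akfkiph", rotate left by 5
First 5 characters: "akfki"
Remaining characters: "ph"
Concatenate remaining + first: "ph" + "akfki" = "phakfki"

phakfki


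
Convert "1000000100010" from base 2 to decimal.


Input: "1000000100010" in base 2
Positional expansion:
  Digit '1' (value 1) x 2^12 = 4096
  Digit '0' (value 0) x 2^11 = 0
  Digit '0' (value 0) x 2^10 = 0
  Digit '0' (value 0) x 2^9 = 0
  Digit '0' (value 0) x 2^8 = 0
  Digit '0' (value 0) x 2^7 = 0
  Digit '0' (value 0) x 2^6 = 0
  Digit '1' (value 1) x 2^5 = 32
  Digit '0' (value 0) x 2^4 = 0
  Digit '0' (value 0) x 2^3 = 0
  Digit '0' (value 0) x 2^2 = 0
  Digit '1' (value 1) x 2^1 = 2
  Digit '0' (value 0) x 2^0 = 0
Sum = 4130

4130


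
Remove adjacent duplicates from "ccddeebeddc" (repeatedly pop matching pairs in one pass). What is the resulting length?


Input: ccddeebeddc
Stack-based adjacent duplicate removal:
  Read 'c': push. Stack: c
  Read 'c': matches stack top 'c' => pop. Stack: (empty)
  Read 'd': push. Stack: d
  Read 'd': matches stack top 'd' => pop. Stack: (empty)
  Read 'e': push. Stack: e
  Read 'e': matches stack top 'e' => pop. Stack: (empty)
  Read 'b': push. Stack: b
  Read 'e': push. Stack: be
  Read 'd': push. Stack: bed
  Read 'd': matches stack top 'd' => pop. Stack: be
  Read 'c': push. Stack: bec
Final stack: "bec" (length 3)

3


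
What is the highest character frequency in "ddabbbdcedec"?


Input: ddabbbdcedec
Character counts:
  'a': 1
  'b': 3
  'c': 2
  'd': 4
  'e': 2
Maximum frequency: 4

4


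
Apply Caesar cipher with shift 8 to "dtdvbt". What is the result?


Caesar cipher: shift "dtdvbt" by 8
  'd' (pos 3) + 8 = pos 11 = 'l'
  't' (pos 19) + 8 = pos 1 = 'b'
  'd' (pos 3) + 8 = pos 11 = 'l'
  'v' (pos 21) + 8 = pos 3 = 'd'
  'b' (pos 1) + 8 = pos 9 = 'j'
  't' (pos 19) + 8 = pos 1 = 'b'
Result: lbldjb

lbldjb


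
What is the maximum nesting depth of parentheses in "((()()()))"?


Input: "((()()()))"
Tracking depth:
  Position 0 '(': depth becomes 1
  Position 1 '(': depth becomes 2
  Position 2 '(': depth becomes 3
  Position 3 ')': depth becomes 2
  Position 4 '(': depth becomes 3
  Position 5 ')': depth becomes 2
  Position 6 '(': depth becomes 3
  Position 7 ')': depth becomes 2
  Position 8 ')': depth becomes 1
  Position 9 ')': depth becomes 0
Maximum depth reached: 3

3


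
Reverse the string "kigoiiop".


Input: kigoiiop
Reading characters right to left:
  Position 7: 'p'
  Position 6: 'o'
  Position 5: 'i'
  Position 4: 'i'
  Position 3: 'o'
  Position 2: 'g'
  Position 1: 'i'
  Position 0: 'k'
Reversed: poiiogik

poiiogik


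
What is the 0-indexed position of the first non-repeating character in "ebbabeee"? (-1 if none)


Input: ebbabeee
Character frequencies:
  'a': 1
  'b': 3
  'e': 4
Scanning left to right for freq == 1:
  Position 0 ('e'): freq=4, skip
  Position 1 ('b'): freq=3, skip
  Position 2 ('b'): freq=3, skip
  Position 3 ('a'): unique! => answer = 3

3


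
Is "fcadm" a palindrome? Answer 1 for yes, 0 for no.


Input: fcadm
Reversed: mdacf
  Compare pos 0 ('f') with pos 4 ('m'): MISMATCH
  Compare pos 1 ('c') with pos 3 ('d'): MISMATCH
Result: not a palindrome

0


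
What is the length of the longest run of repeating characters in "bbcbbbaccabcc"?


Input: "bbcbbbaccabcc"
Scanning for longest run:
  Position 1 ('b'): continues run of 'b', length=2
  Position 2 ('c'): new char, reset run to 1
  Position 3 ('b'): new char, reset run to 1
  Position 4 ('b'): continues run of 'b', length=2
  Position 5 ('b'): continues run of 'b', length=3
  Position 6 ('a'): new char, reset run to 1
  Position 7 ('c'): new char, reset run to 1
  Position 8 ('c'): continues run of 'c', length=2
  Position 9 ('a'): new char, reset run to 1
  Position 10 ('b'): new char, reset run to 1
  Position 11 ('c'): new char, reset run to 1
  Position 12 ('c'): continues run of 'c', length=2
Longest run: 'b' with length 3

3


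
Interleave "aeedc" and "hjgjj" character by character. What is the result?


Interleaving "aeedc" and "hjgjj":
  Position 0: 'a' from first, 'h' from second => "ah"
  Position 1: 'e' from first, 'j' from second => "ej"
  Position 2: 'e' from first, 'g' from second => "eg"
  Position 3: 'd' from first, 'j' from second => "dj"
  Position 4: 'c' from first, 'j' from second => "cj"
Result: ahejegdjcj

ahejegdjcj


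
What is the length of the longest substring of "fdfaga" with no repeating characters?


Input: "fdfaga"
Sliding window (track last position of each char):
  Position 0 ('f'): window [0,0] length 1 -- new best
  Position 1 ('d'): window [0,1] length 2 -- new best
  Position 2 ('f'): repeat (last at 0), move window start to 1
  Position 2 ('f'): window [1,2] length 2
  Position 3 ('a'): window [1,3] length 3 -- new best
  Position 4 ('g'): window [1,4] length 4 -- new best
  Position 5 ('a'): repeat (last at 3), move window start to 4
  Position 5 ('a'): window [4,5] length 2
Longest substring with no repeats: "dfag" with length 4

4


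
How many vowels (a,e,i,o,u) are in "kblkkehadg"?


Input: kblkkehadg
Checking each character:
  'k' at position 0: consonant
  'b' at position 1: consonant
  'l' at position 2: consonant
  'k' at position 3: consonant
  'k' at position 4: consonant
  'e' at position 5: vowel (running total: 1)
  'h' at position 6: consonant
  'a' at position 7: vowel (running total: 2)
  'd' at position 8: consonant
  'g' at position 9: consonant
Total vowels: 2

2


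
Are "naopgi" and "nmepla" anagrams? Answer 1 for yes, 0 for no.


Strings: "naopgi", "nmepla"
Sorted first:  aginop
Sorted second: aelmnp
Differ at position 1: 'g' vs 'e' => not anagrams

0


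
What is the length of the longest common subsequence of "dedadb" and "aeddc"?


LCS of "dedadb" and "aeddc"
DP table:
           a    e    d    d    c
      0    0    0    0    0    0
  d   0    0    0    1    1    1
  e   0    0    1    1    1    1
  d   0    0    1    2    2    2
  a   0    1    1    2    2    2
  d   0    1    1    2    3    3
  b   0    1    1    2    3    3
LCS length = dp[6][5] = 3

3


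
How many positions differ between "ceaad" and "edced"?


Comparing "ceaad" and "edced" position by position:
  Position 0: 'c' vs 'e' => DIFFER
  Position 1: 'e' vs 'd' => DIFFER
  Position 2: 'a' vs 'c' => DIFFER
  Position 3: 'a' vs 'e' => DIFFER
  Position 4: 'd' vs 'd' => same
Positions that differ: 4

4


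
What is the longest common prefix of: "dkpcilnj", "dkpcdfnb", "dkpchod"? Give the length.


Words: dkpcilnj, dkpcdfnb, dkpchod
  Position 0: all 'd' => match
  Position 1: all 'k' => match
  Position 2: all 'p' => match
  Position 3: all 'c' => match
  Position 4: ('i', 'd', 'h') => mismatch, stop
LCP = "dkpc" (length 4)

4


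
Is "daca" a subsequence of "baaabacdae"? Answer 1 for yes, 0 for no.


Check if "daca" is a subsequence of "baaabacdae"
Greedy scan:
  Position 0 ('b'): no match needed
  Position 1 ('a'): no match needed
  Position 2 ('a'): no match needed
  Position 3 ('a'): no match needed
  Position 4 ('b'): no match needed
  Position 5 ('a'): no match needed
  Position 6 ('c'): no match needed
  Position 7 ('d'): matches sub[0] = 'd'
  Position 8 ('a'): matches sub[1] = 'a'
  Position 9 ('e'): no match needed
Only matched 2/4 characters => not a subsequence

0


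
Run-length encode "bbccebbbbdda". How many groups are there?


Input: bbccebbbbdda
Scanning for consecutive runs:
  Group 1: 'b' x 2 (positions 0-1)
  Group 2: 'c' x 2 (positions 2-3)
  Group 3: 'e' x 1 (positions 4-4)
  Group 4: 'b' x 4 (positions 5-8)
  Group 5: 'd' x 2 (positions 9-10)
  Group 6: 'a' x 1 (positions 11-11)
Total groups: 6

6


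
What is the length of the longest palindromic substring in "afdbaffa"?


Input: "afdbaffa"
Checking substrings for palindromes:
  [4:8] "affa" (len 4) => palindrome
  [5:7] "ff" (len 2) => palindrome
Longest palindromic substring: "affa" with length 4

4


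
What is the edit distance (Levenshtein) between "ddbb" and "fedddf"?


Computing edit distance: "ddbb" -> "fedddf"
DP table:
           f    e    d    d    d    f
      0    1    2    3    4    5    6
  d   1    1    2    2    3    4    5
  d   2    2    2    2    2    3    4
  b   3    3    3    3    3    3    4
  b   4    4    4    4    4    4    4
Edit distance = dp[4][6] = 4

4


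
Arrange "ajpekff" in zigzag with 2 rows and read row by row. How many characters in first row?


Zigzag "ajpekff" into 2 rows:
Placing characters:
  'a' => row 0
  'j' => row 1
  'p' => row 0
  'e' => row 1
  'k' => row 0
  'f' => row 1
  'f' => row 0
Rows:
  Row 0: "apkf"
  Row 1: "jef"
First row length: 4

4


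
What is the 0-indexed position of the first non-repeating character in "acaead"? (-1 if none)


Input: acaead
Character frequencies:
  'a': 3
  'c': 1
  'd': 1
  'e': 1
Scanning left to right for freq == 1:
  Position 0 ('a'): freq=3, skip
  Position 1 ('c'): unique! => answer = 1

1


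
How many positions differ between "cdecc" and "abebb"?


Comparing "cdecc" and "abebb" position by position:
  Position 0: 'c' vs 'a' => DIFFER
  Position 1: 'd' vs 'b' => DIFFER
  Position 2: 'e' vs 'e' => same
  Position 3: 'c' vs 'b' => DIFFER
  Position 4: 'c' vs 'b' => DIFFER
Positions that differ: 4

4


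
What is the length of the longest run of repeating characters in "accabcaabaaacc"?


Input: "accabcaabaaacc"
Scanning for longest run:
  Position 1 ('c'): new char, reset run to 1
  Position 2 ('c'): continues run of 'c', length=2
  Position 3 ('a'): new char, reset run to 1
  Position 4 ('b'): new char, reset run to 1
  Position 5 ('c'): new char, reset run to 1
  Position 6 ('a'): new char, reset run to 1
  Position 7 ('a'): continues run of 'a', length=2
  Position 8 ('b'): new char, reset run to 1
  Position 9 ('a'): new char, reset run to 1
  Position 10 ('a'): continues run of 'a', length=2
  Position 11 ('a'): continues run of 'a', length=3
  Position 12 ('c'): new char, reset run to 1
  Position 13 ('c'): continues run of 'c', length=2
Longest run: 'a' with length 3

3


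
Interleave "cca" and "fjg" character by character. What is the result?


Interleaving "cca" and "fjg":
  Position 0: 'c' from first, 'f' from second => "cf"
  Position 1: 'c' from first, 'j' from second => "cj"
  Position 2: 'a' from first, 'g' from second => "ag"
Result: cfcjag

cfcjag


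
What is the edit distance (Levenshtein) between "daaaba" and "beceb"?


Computing edit distance: "daaaba" -> "beceb"
DP table:
           b    e    c    e    b
      0    1    2    3    4    5
  d   1    1    2    3    4    5
  a   2    2    2    3    4    5
  a   3    3    3    3    4    5
  a   4    4    4    4    4    5
  b   5    4    5    5    5    4
  a   6    5    5    6    6    5
Edit distance = dp[6][5] = 5

5


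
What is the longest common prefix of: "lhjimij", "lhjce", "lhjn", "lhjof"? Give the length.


Words: lhjimij, lhjce, lhjn, lhjof
  Position 0: all 'l' => match
  Position 1: all 'h' => match
  Position 2: all 'j' => match
  Position 3: ('i', 'c', 'n', 'o') => mismatch, stop
LCP = "lhj" (length 3)

3


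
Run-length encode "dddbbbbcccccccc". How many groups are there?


Input: dddbbbbcccccccc
Scanning for consecutive runs:
  Group 1: 'd' x 3 (positions 0-2)
  Group 2: 'b' x 4 (positions 3-6)
  Group 3: 'c' x 8 (positions 7-14)
Total groups: 3

3


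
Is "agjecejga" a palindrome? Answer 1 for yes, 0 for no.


Input: agjecejga
Reversed: agjecejga
  Compare pos 0 ('a') with pos 8 ('a'): match
  Compare pos 1 ('g') with pos 7 ('g'): match
  Compare pos 2 ('j') with pos 6 ('j'): match
  Compare pos 3 ('e') with pos 5 ('e'): match
Result: palindrome

1


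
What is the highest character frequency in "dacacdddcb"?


Input: dacacdddcb
Character counts:
  'a': 2
  'b': 1
  'c': 3
  'd': 4
Maximum frequency: 4

4


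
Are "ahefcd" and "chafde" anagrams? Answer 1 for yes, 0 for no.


Strings: "ahefcd", "chafde"
Sorted first:  acdefh
Sorted second: acdefh
Sorted forms match => anagrams

1


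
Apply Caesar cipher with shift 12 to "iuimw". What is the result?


Caesar cipher: shift "iuimw" by 12
  'i' (pos 8) + 12 = pos 20 = 'u'
  'u' (pos 20) + 12 = pos 6 = 'g'
  'i' (pos 8) + 12 = pos 20 = 'u'
  'm' (pos 12) + 12 = pos 24 = 'y'
  'w' (pos 22) + 12 = pos 8 = 'i'
Result: uguyi

uguyi


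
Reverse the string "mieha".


Input: mieha
Reading characters right to left:
  Position 4: 'a'
  Position 3: 'h'
  Position 2: 'e'
  Position 1: 'i'
  Position 0: 'm'
Reversed: aheim

aheim


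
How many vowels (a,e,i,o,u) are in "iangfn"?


Input: iangfn
Checking each character:
  'i' at position 0: vowel (running total: 1)
  'a' at position 1: vowel (running total: 2)
  'n' at position 2: consonant
  'g' at position 3: consonant
  'f' at position 4: consonant
  'n' at position 5: consonant
Total vowels: 2

2


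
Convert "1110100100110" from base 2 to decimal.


Input: "1110100100110" in base 2
Positional expansion:
  Digit '1' (value 1) x 2^12 = 4096
  Digit '1' (value 1) x 2^11 = 2048
  Digit '1' (value 1) x 2^10 = 1024
  Digit '0' (value 0) x 2^9 = 0
  Digit '1' (value 1) x 2^8 = 256
  Digit '0' (value 0) x 2^7 = 0
  Digit '0' (value 0) x 2^6 = 0
  Digit '1' (value 1) x 2^5 = 32
  Digit '0' (value 0) x 2^4 = 0
  Digit '0' (value 0) x 2^3 = 0
  Digit '1' (value 1) x 2^2 = 4
  Digit '1' (value 1) x 2^1 = 2
  Digit '0' (value 0) x 2^0 = 0
Sum = 7462

7462


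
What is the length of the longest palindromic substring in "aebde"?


Input: "aebde"
Checking substrings for palindromes:
  No multi-char palindromic substrings found
Longest palindromic substring: "a" with length 1

1


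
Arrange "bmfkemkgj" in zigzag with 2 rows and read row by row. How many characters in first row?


Zigzag "bmfkemkgj" into 2 rows:
Placing characters:
  'b' => row 0
  'm' => row 1
  'f' => row 0
  'k' => row 1
  'e' => row 0
  'm' => row 1
  'k' => row 0
  'g' => row 1
  'j' => row 0
Rows:
  Row 0: "bfekj"
  Row 1: "mkmg"
First row length: 5

5


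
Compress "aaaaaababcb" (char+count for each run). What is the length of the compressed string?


Input: aaaaaababcb
Runs:
  'a' x 6 => "a6"
  'b' x 1 => "b1"
  'a' x 1 => "a1"
  'b' x 1 => "b1"
  'c' x 1 => "c1"
  'b' x 1 => "b1"
Compressed: "a6b1a1b1c1b1"
Compressed length: 12

12


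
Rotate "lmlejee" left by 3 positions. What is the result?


Input: "lmlejee", rotate left by 3
First 3 characters: "lml"
Remaining characters: "ejee"
Concatenate remaining + first: "ejee" + "lml" = "ejeelml"

ejeelml


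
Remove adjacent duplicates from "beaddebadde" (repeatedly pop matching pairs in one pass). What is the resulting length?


Input: beaddebadde
Stack-based adjacent duplicate removal:
  Read 'b': push. Stack: b
  Read 'e': push. Stack: be
  Read 'a': push. Stack: bea
  Read 'd': push. Stack: bead
  Read 'd': matches stack top 'd' => pop. Stack: bea
  Read 'e': push. Stack: beae
  Read 'b': push. Stack: beaeb
  Read 'a': push. Stack: beaeba
  Read 'd': push. Stack: beaebad
  Read 'd': matches stack top 'd' => pop. Stack: beaeba
  Read 'e': push. Stack: beaebae
Final stack: "beaebae" (length 7)

7


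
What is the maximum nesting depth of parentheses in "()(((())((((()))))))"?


Input: "()(((())((((()))))))"
Tracking depth:
  Position 0 '(': depth becomes 1
  Position 1 ')': depth becomes 0
  Position 2 '(': depth becomes 1
  Position 3 '(': depth becomes 2
  Position 4 '(': depth becomes 3
  Position 5 '(': depth becomes 4
  Position 6 ')': depth becomes 3
  Position 7 ')': depth becomes 2
  Position 8 '(': depth becomes 3
  Position 9 '(': depth becomes 4
  Position 10 '(': depth becomes 5
  Position 11 '(': depth becomes 6
  Position 12 '(': depth becomes 7
  Position 13 ')': depth becomes 6
  Position 14 ')': depth becomes 5
  Position 15 ')': depth becomes 4
  Position 16 ')': depth becomes 3
  Position 17 ')': depth becomes 2
  Position 18 ')': depth becomes 1
  Position 19 ')': depth becomes 0
Maximum depth reached: 7

7


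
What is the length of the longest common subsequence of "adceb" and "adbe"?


LCS of "adceb" and "adbe"
DP table:
           a    d    b    e
      0    0    0    0    0
  a   0    1    1    1    1
  d   0    1    2    2    2
  c   0    1    2    2    2
  e   0    1    2    2    3
  b   0    1    2    3    3
LCS length = dp[5][4] = 3

3


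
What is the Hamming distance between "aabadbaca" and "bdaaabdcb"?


Comparing "aabadbaca" and "bdaaabdcb" position by position:
  Position 0: 'a' vs 'b' => differ
  Position 1: 'a' vs 'd' => differ
  Position 2: 'b' vs 'a' => differ
  Position 3: 'a' vs 'a' => same
  Position 4: 'd' vs 'a' => differ
  Position 5: 'b' vs 'b' => same
  Position 6: 'a' vs 'd' => differ
  Position 7: 'c' vs 'c' => same
  Position 8: 'a' vs 'b' => differ
Total differences (Hamming distance): 6

6


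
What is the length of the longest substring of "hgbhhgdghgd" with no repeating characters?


Input: "hgbhhgdghgd"
Sliding window (track last position of each char):
  Position 0 ('h'): window [0,0] length 1 -- new best
  Position 1 ('g'): window [0,1] length 2 -- new best
  Position 2 ('b'): window [0,2] length 3 -- new best
  Position 3 ('h'): repeat (last at 0), move window start to 1
  Position 3 ('h'): window [1,3] length 3
  Position 4 ('h'): repeat (last at 3), move window start to 4
  Position 4 ('h'): window [4,4] length 1
  Position 5 ('g'): window [4,5] length 2
  Position 6 ('d'): window [4,6] length 3
  Position 7 ('g'): repeat (last at 5), move window start to 6
  Position 7 ('g'): window [6,7] length 2
  Position 8 ('h'): window [6,8] length 3
  Position 9 ('g'): repeat (last at 7), move window start to 8
  Position 9 ('g'): window [8,9] length 2
  Position 10 ('d'): window [8,10] length 3
Longest substring with no repeats: "hgb" with length 3

3


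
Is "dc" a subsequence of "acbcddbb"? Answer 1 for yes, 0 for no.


Check if "dc" is a subsequence of "acbcddbb"
Greedy scan:
  Position 0 ('a'): no match needed
  Position 1 ('c'): no match needed
  Position 2 ('b'): no match needed
  Position 3 ('c'): no match needed
  Position 4 ('d'): matches sub[0] = 'd'
  Position 5 ('d'): no match needed
  Position 6 ('b'): no match needed
  Position 7 ('b'): no match needed
Only matched 1/2 characters => not a subsequence

0


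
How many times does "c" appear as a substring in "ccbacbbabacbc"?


Searching for "c" in "ccbacbbabacbc"
Scanning each position:
  Position 0: "c" => MATCH
  Position 1: "c" => MATCH
  Position 2: "b" => no
  Position 3: "a" => no
  Position 4: "c" => MATCH
  Position 5: "b" => no
  Position 6: "b" => no
  Position 7: "a" => no
  Position 8: "b" => no
  Position 9: "a" => no
  Position 10: "c" => MATCH
  Position 11: "b" => no
  Position 12: "c" => MATCH
Total occurrences: 5

5


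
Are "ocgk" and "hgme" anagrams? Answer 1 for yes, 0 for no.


Strings: "ocgk", "hgme"
Sorted first:  cgko
Sorted second: eghm
Differ at position 0: 'c' vs 'e' => not anagrams

0


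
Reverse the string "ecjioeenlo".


Input: ecjioeenlo
Reading characters right to left:
  Position 9: 'o'
  Position 8: 'l'
  Position 7: 'n'
  Position 6: 'e'
  Position 5: 'e'
  Position 4: 'o'
  Position 3: 'i'
  Position 2: 'j'
  Position 1: 'c'
  Position 0: 'e'
Reversed: olneeoijce

olneeoijce


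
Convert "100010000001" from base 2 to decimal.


Input: "100010000001" in base 2
Positional expansion:
  Digit '1' (value 1) x 2^11 = 2048
  Digit '0' (value 0) x 2^10 = 0
  Digit '0' (value 0) x 2^9 = 0
  Digit '0' (value 0) x 2^8 = 0
  Digit '1' (value 1) x 2^7 = 128
  Digit '0' (value 0) x 2^6 = 0
  Digit '0' (value 0) x 2^5 = 0
  Digit '0' (value 0) x 2^4 = 0
  Digit '0' (value 0) x 2^3 = 0
  Digit '0' (value 0) x 2^2 = 0
  Digit '0' (value 0) x 2^1 = 0
  Digit '1' (value 1) x 2^0 = 1
Sum = 2177

2177


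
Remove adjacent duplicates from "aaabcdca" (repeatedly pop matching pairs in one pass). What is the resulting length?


Input: aaabcdca
Stack-based adjacent duplicate removal:
  Read 'a': push. Stack: a
  Read 'a': matches stack top 'a' => pop. Stack: (empty)
  Read 'a': push. Stack: a
  Read 'b': push. Stack: ab
  Read 'c': push. Stack: abc
  Read 'd': push. Stack: abcd
  Read 'c': push. Stack: abcdc
  Read 'a': push. Stack: abcdca
Final stack: "abcdca" (length 6)

6


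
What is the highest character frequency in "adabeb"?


Input: adabeb
Character counts:
  'a': 2
  'b': 2
  'd': 1
  'e': 1
Maximum frequency: 2

2


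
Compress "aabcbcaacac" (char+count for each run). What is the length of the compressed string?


Input: aabcbcaacac
Runs:
  'a' x 2 => "a2"
  'b' x 1 => "b1"
  'c' x 1 => "c1"
  'b' x 1 => "b1"
  'c' x 1 => "c1"
  'a' x 2 => "a2"
  'c' x 1 => "c1"
  'a' x 1 => "a1"
  'c' x 1 => "c1"
Compressed: "a2b1c1b1c1a2c1a1c1"
Compressed length: 18

18


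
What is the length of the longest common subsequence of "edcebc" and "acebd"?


LCS of "edcebc" and "acebd"
DP table:
           a    c    e    b    d
      0    0    0    0    0    0
  e   0    0    0    1    1    1
  d   0    0    0    1    1    2
  c   0    0    1    1    1    2
  e   0    0    1    2    2    2
  b   0    0    1    2    3    3
  c   0    0    1    2    3    3
LCS length = dp[6][5] = 3

3


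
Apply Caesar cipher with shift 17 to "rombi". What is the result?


Caesar cipher: shift "rombi" by 17
  'r' (pos 17) + 17 = pos 8 = 'i'
  'o' (pos 14) + 17 = pos 5 = 'f'
  'm' (pos 12) + 17 = pos 3 = 'd'
  'b' (pos 1) + 17 = pos 18 = 's'
  'i' (pos 8) + 17 = pos 25 = 'z'
Result: ifdsz

ifdsz


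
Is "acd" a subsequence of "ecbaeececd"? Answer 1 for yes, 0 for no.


Check if "acd" is a subsequence of "ecbaeececd"
Greedy scan:
  Position 0 ('e'): no match needed
  Position 1 ('c'): no match needed
  Position 2 ('b'): no match needed
  Position 3 ('a'): matches sub[0] = 'a'
  Position 4 ('e'): no match needed
  Position 5 ('e'): no match needed
  Position 6 ('c'): matches sub[1] = 'c'
  Position 7 ('e'): no match needed
  Position 8 ('c'): no match needed
  Position 9 ('d'): matches sub[2] = 'd'
All 3 characters matched => is a subsequence

1


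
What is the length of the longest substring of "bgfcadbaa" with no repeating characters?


Input: "bgfcadbaa"
Sliding window (track last position of each char):
  Position 0 ('b'): window [0,0] length 1 -- new best
  Position 1 ('g'): window [0,1] length 2 -- new best
  Position 2 ('f'): window [0,2] length 3 -- new best
  Position 3 ('c'): window [0,3] length 4 -- new best
  Position 4 ('a'): window [0,4] length 5 -- new best
  Position 5 ('d'): window [0,5] length 6 -- new best
  Position 6 ('b'): repeat (last at 0), move window start to 1
  Position 6 ('b'): window [1,6] length 6
  Position 7 ('a'): repeat (last at 4), move window start to 5
  Position 7 ('a'): window [5,7] length 3
  Position 8 ('a'): repeat (last at 7), move window start to 8
  Position 8 ('a'): window [8,8] length 1
Longest substring with no repeats: "bgfcad" with length 6

6


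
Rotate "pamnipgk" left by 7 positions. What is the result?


Input: "pamnipgk", rotate left by 7
First 7 characters: "pamnipg"
Remaining characters: "k"
Concatenate remaining + first: "k" + "pamnipg" = "kpamnipg"

kpamnipg


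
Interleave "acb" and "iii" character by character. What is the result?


Interleaving "acb" and "iii":
  Position 0: 'a' from first, 'i' from second => "ai"
  Position 1: 'c' from first, 'i' from second => "ci"
  Position 2: 'b' from first, 'i' from second => "bi"
Result: aicibi

aicibi


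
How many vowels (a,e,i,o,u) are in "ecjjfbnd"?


Input: ecjjfbnd
Checking each character:
  'e' at position 0: vowel (running total: 1)
  'c' at position 1: consonant
  'j' at position 2: consonant
  'j' at position 3: consonant
  'f' at position 4: consonant
  'b' at position 5: consonant
  'n' at position 6: consonant
  'd' at position 7: consonant
Total vowels: 1

1


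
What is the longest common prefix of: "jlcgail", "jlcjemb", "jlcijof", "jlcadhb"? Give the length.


Words: jlcgail, jlcjemb, jlcijof, jlcadhb
  Position 0: all 'j' => match
  Position 1: all 'l' => match
  Position 2: all 'c' => match
  Position 3: ('g', 'j', 'i', 'a') => mismatch, stop
LCP = "jlc" (length 3)

3


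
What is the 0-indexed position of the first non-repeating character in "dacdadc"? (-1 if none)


Input: dacdadc
Character frequencies:
  'a': 2
  'c': 2
  'd': 3
Scanning left to right for freq == 1:
  Position 0 ('d'): freq=3, skip
  Position 1 ('a'): freq=2, skip
  Position 2 ('c'): freq=2, skip
  Position 3 ('d'): freq=3, skip
  Position 4 ('a'): freq=2, skip
  Position 5 ('d'): freq=3, skip
  Position 6 ('c'): freq=2, skip
  No unique character found => answer = -1

-1


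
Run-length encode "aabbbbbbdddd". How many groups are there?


Input: aabbbbbbdddd
Scanning for consecutive runs:
  Group 1: 'a' x 2 (positions 0-1)
  Group 2: 'b' x 6 (positions 2-7)
  Group 3: 'd' x 4 (positions 8-11)
Total groups: 3

3


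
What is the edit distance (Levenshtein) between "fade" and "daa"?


Computing edit distance: "fade" -> "daa"
DP table:
           d    a    a
      0    1    2    3
  f   1    1    2    3
  a   2    2    1    2
  d   3    2    2    2
  e   4    3    3    3
Edit distance = dp[4][3] = 3

3


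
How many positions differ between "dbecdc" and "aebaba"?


Comparing "dbecdc" and "aebaba" position by position:
  Position 0: 'd' vs 'a' => DIFFER
  Position 1: 'b' vs 'e' => DIFFER
  Position 2: 'e' vs 'b' => DIFFER
  Position 3: 'c' vs 'a' => DIFFER
  Position 4: 'd' vs 'b' => DIFFER
  Position 5: 'c' vs 'a' => DIFFER
Positions that differ: 6

6


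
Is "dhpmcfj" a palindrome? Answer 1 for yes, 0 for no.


Input: dhpmcfj
Reversed: jfcmphd
  Compare pos 0 ('d') with pos 6 ('j'): MISMATCH
  Compare pos 1 ('h') with pos 5 ('f'): MISMATCH
  Compare pos 2 ('p') with pos 4 ('c'): MISMATCH
Result: not a palindrome

0


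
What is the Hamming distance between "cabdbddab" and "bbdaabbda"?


Comparing "cabdbddab" and "bbdaabbda" position by position:
  Position 0: 'c' vs 'b' => differ
  Position 1: 'a' vs 'b' => differ
  Position 2: 'b' vs 'd' => differ
  Position 3: 'd' vs 'a' => differ
  Position 4: 'b' vs 'a' => differ
  Position 5: 'd' vs 'b' => differ
  Position 6: 'd' vs 'b' => differ
  Position 7: 'a' vs 'd' => differ
  Position 8: 'b' vs 'a' => differ
Total differences (Hamming distance): 9

9


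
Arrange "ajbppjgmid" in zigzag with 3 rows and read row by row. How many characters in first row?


Zigzag "ajbppjgmid" into 3 rows:
Placing characters:
  'a' => row 0
  'j' => row 1
  'b' => row 2
  'p' => row 1
  'p' => row 0
  'j' => row 1
  'g' => row 2
  'm' => row 1
  'i' => row 0
  'd' => row 1
Rows:
  Row 0: "api"
  Row 1: "jpjmd"
  Row 2: "bg"
First row length: 3

3


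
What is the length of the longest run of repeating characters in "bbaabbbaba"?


Input: "bbaabbbaba"
Scanning for longest run:
  Position 1 ('b'): continues run of 'b', length=2
  Position 2 ('a'): new char, reset run to 1
  Position 3 ('a'): continues run of 'a', length=2
  Position 4 ('b'): new char, reset run to 1
  Position 5 ('b'): continues run of 'b', length=2
  Position 6 ('b'): continues run of 'b', length=3
  Position 7 ('a'): new char, reset run to 1
  Position 8 ('b'): new char, reset run to 1
  Position 9 ('a'): new char, reset run to 1
Longest run: 'b' with length 3

3


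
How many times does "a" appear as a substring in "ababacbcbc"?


Searching for "a" in "ababacbcbc"
Scanning each position:
  Position 0: "a" => MATCH
  Position 1: "b" => no
  Position 2: "a" => MATCH
  Position 3: "b" => no
  Position 4: "a" => MATCH
  Position 5: "c" => no
  Position 6: "b" => no
  Position 7: "c" => no
  Position 8: "b" => no
  Position 9: "c" => no
Total occurrences: 3

3


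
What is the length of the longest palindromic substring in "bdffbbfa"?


Input: "bdffbbfa"
Checking substrings for palindromes:
  [3:7] "fbbf" (len 4) => palindrome
  [2:4] "ff" (len 2) => palindrome
  [4:6] "bb" (len 2) => palindrome
Longest palindromic substring: "fbbf" with length 4

4


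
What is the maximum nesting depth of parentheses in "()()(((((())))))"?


Input: "()()(((((())))))"
Tracking depth:
  Position 0 '(': depth becomes 1
  Position 1 ')': depth becomes 0
  Position 2 '(': depth becomes 1
  Position 3 ')': depth becomes 0
  Position 4 '(': depth becomes 1
  Position 5 '(': depth becomes 2
  Position 6 '(': depth becomes 3
  Position 7 '(': depth becomes 4
  Position 8 '(': depth becomes 5
  Position 9 '(': depth becomes 6
  Position 10 ')': depth becomes 5
  Position 11 ')': depth becomes 4
  Position 12 ')': depth becomes 3
  Position 13 ')': depth becomes 2
  Position 14 ')': depth becomes 1
  Position 15 ')': depth becomes 0
Maximum depth reached: 6

6


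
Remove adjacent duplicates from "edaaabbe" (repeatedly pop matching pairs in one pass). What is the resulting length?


Input: edaaabbe
Stack-based adjacent duplicate removal:
  Read 'e': push. Stack: e
  Read 'd': push. Stack: ed
  Read 'a': push. Stack: eda
  Read 'a': matches stack top 'a' => pop. Stack: ed
  Read 'a': push. Stack: eda
  Read 'b': push. Stack: edab
  Read 'b': matches stack top 'b' => pop. Stack: eda
  Read 'e': push. Stack: edae
Final stack: "edae" (length 4)

4


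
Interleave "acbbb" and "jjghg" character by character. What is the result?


Interleaving "acbbb" and "jjghg":
  Position 0: 'a' from first, 'j' from second => "aj"
  Position 1: 'c' from first, 'j' from second => "cj"
  Position 2: 'b' from first, 'g' from second => "bg"
  Position 3: 'b' from first, 'h' from second => "bh"
  Position 4: 'b' from first, 'g' from second => "bg"
Result: ajcjbgbhbg

ajcjbgbhbg


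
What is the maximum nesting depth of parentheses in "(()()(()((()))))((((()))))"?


Input: "(()()(()((()))))((((()))))"
Tracking depth:
  Position 0 '(': depth becomes 1
  Position 1 '(': depth becomes 2
  Position 2 ')': depth becomes 1
  Position 3 '(': depth becomes 2
  Position 4 ')': depth becomes 1
  Position 5 '(': depth becomes 2
  Position 6 '(': depth becomes 3
  Position 7 ')': depth becomes 2
  Position 8 '(': depth becomes 3
  Position 9 '(': depth becomes 4
  Position 10 '(': depth becomes 5
  Position 11 ')': depth becomes 4
  Position 12 ')': depth becomes 3
  Position 13 ')': depth becomes 2
  Position 14 ')': depth becomes 1
  Position 15 ')': depth becomes 0
  Position 16 '(': depth becomes 1
  Position 17 '(': depth becomes 2
  Position 18 '(': depth becomes 3
  Position 19 '(': depth becomes 4
  Position 20 '(': depth becomes 5
  Position 21 ')': depth becomes 4
  Position 22 ')': depth becomes 3
  Position 23 ')': depth becomes 2
  Position 24 ')': depth becomes 1
  Position 25 ')': depth becomes 0
Maximum depth reached: 5

5


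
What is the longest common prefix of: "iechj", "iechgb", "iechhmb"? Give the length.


Words: iechj, iechgb, iechhmb
  Position 0: all 'i' => match
  Position 1: all 'e' => match
  Position 2: all 'c' => match
  Position 3: all 'h' => match
  Position 4: ('j', 'g', 'h') => mismatch, stop
LCP = "iech" (length 4)

4


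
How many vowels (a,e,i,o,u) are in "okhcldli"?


Input: okhcldli
Checking each character:
  'o' at position 0: vowel (running total: 1)
  'k' at position 1: consonant
  'h' at position 2: consonant
  'c' at position 3: consonant
  'l' at position 4: consonant
  'd' at position 5: consonant
  'l' at position 6: consonant
  'i' at position 7: vowel (running total: 2)
Total vowels: 2

2


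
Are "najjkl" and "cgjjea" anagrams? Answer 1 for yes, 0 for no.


Strings: "najjkl", "cgjjea"
Sorted first:  ajjkln
Sorted second: acegjj
Differ at position 1: 'j' vs 'c' => not anagrams

0


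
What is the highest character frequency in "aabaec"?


Input: aabaec
Character counts:
  'a': 3
  'b': 1
  'c': 1
  'e': 1
Maximum frequency: 3

3
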